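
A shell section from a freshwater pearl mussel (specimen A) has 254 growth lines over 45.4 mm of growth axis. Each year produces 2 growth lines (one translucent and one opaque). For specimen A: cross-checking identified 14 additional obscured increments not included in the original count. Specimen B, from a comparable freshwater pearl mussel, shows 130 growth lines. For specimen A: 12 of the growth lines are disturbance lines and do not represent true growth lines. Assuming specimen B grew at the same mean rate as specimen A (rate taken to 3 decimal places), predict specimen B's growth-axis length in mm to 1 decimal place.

Specimen A: after corrections the count is 254 − 12 + 14 = 256 growth lines.
Specimen A: dividing by 2 growth lines per year: 256 / 2 = 128 years.
A: Extension rate ≈ 45.4 / 128 = 0.355 mm per year.
Specimen B: with 2 growth lines per year, 130 / 2 = 65 years. For B, 0.355 mm/year × 65 years = 23.1 mm.

23.1 mm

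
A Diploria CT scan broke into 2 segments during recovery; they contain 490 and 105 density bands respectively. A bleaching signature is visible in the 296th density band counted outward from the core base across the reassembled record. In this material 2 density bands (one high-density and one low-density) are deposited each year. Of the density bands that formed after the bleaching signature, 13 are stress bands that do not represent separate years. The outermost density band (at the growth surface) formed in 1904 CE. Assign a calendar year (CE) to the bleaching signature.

Total density bands = 490 + 105 = 595.
The bleaching signature sits at density band 296 from the core base, so 595 − 296 = 299 density bands formed after it.
Removing the 13 false density bands leaves 299 − 13 = 286 true density bands beyond the bleaching signature.
With 2 density bands per year, 286 / 2 = 143 years.
The density band at the growth surface is 1904 CE, so the bleaching signature dates to 1904 − 143 = 1761 CE.

1761 CE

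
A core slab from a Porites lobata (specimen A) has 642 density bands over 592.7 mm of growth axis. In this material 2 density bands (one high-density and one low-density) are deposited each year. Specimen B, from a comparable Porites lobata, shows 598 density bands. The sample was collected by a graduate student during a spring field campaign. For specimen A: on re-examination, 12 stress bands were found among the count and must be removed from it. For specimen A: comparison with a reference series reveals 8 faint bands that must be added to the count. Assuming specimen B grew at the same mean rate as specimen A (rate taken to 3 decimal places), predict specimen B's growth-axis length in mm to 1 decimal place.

555.5 mm

Specimen A: correcting the raw count gives 642 − 12 + 8 = 638 true density bands.
Specimen A: 638 density bands at 2 per year is 638 / 2 = 319 years.
A: Extension rate ≈ 592.7 / 319 = 1.858 mm per year.
Specimen B: 598 density bands at 2 per year is 598 / 2 = 299 years. B's length ≈ 1.858 × 299 = 555.5 mm.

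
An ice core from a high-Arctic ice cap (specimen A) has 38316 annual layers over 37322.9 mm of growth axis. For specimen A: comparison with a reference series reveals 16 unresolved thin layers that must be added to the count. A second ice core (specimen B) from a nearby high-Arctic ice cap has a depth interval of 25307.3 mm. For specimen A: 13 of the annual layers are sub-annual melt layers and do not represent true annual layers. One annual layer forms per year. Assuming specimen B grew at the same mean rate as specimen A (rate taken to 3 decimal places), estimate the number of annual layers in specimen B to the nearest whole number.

Specimen A: correcting the raw count gives 38316 − 13 + 16 = 38319 true annual layers.
A: Extension rate ≈ 37322.9 / 38319 = 0.974 mm/year.
Specimen B: 25307.3 mm / 0.974 mm per year = 25982.85 years ≈ 25983 annual layers.

25983 annual layers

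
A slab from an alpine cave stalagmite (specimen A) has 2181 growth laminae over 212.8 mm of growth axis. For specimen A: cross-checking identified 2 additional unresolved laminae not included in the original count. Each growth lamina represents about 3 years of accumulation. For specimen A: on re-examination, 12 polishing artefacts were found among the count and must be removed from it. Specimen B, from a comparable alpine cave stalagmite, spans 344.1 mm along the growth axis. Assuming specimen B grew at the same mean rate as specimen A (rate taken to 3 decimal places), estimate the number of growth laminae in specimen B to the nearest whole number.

Specimen A: after corrections the count is 2181 − 12 + 2 = 2171 growth laminae.
Specimen A: 2171 growth laminae at 3 years each span 2171 × 3 = 6513 years.
A: 212.8 mm over 6513 years gives 212.8 / 6513 ≈ 0.033 mm/yr.
For B, 344.1 / 0.033 = 10427.27 years; at 3 years per growth lamina that is 10427.27 / 3 ≈ 3476 growth laminae.

3476 growth laminae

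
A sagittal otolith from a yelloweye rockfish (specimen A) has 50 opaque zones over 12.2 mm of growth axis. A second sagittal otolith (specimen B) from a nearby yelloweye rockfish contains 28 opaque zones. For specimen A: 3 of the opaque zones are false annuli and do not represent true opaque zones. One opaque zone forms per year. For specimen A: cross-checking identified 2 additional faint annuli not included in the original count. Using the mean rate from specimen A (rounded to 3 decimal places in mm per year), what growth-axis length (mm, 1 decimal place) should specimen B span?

Specimen A: adjusted count: 50 − 3 + 2 = 49 opaque zones.
A: 12.2 mm over 49 years gives 12.2 / 49 ≈ 0.249 mm/year.
B's length ≈ 0.249 × 28 = 7.0 mm.

7.0 mm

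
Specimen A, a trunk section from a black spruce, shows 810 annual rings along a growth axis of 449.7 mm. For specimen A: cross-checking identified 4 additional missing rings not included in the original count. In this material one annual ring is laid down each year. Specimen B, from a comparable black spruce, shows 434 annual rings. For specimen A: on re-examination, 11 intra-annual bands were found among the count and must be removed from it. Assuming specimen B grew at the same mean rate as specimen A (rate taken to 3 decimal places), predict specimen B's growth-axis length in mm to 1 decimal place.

243.0 mm

Specimen A: after corrections the count is 810 − 11 + 4 = 803 annual rings.
A: Mean rate = 449.7 mm / 803 years ≈ 0.560 mm/year.
B's length ≈ 0.560 × 434 = 243.0 mm.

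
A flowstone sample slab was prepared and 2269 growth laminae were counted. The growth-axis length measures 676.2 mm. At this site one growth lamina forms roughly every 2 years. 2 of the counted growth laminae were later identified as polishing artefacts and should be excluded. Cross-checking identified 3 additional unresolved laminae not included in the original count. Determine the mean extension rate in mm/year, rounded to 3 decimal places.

0.149 mm/year

True growth lamina count = 2269 − 2 + 3 = 2270.
Multiplying by 2 years per growth lamina: 2270 × 2 = 4540 years.
Extension rate ≈ 676.2 / 4540 = 0.149 mm/year.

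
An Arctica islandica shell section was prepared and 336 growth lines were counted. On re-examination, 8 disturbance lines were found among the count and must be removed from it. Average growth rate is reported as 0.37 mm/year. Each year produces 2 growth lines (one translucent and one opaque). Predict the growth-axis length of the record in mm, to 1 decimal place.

Correcting the raw count gives 336 − 8 = 328 true growth lines.
With 2 growth lines per year, 328 / 2 = 164 years.
Predicted length = 0.37 mm/year × 164 years = 60.7 mm.

60.7 mm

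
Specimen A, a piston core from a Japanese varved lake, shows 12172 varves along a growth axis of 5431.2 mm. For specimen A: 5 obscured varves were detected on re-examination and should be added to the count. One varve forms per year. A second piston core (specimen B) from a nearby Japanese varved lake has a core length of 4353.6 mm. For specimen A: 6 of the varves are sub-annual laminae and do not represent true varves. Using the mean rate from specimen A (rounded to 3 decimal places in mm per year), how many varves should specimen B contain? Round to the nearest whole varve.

9761 varves

Specimen A: after corrections the count is 12172 − 6 + 5 = 12171 varves.
A: Mean rate = 5431.2 mm / 12171 years ≈ 0.446 mm/yr.
B spans 4353.6 / 0.446 = 9761.43 years ≈ 9761 varves.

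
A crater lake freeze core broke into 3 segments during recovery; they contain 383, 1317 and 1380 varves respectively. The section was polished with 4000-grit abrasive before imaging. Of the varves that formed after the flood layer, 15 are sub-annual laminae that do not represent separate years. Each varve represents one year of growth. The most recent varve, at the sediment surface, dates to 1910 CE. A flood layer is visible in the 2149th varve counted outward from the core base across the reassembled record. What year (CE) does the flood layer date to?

994 CE

Total varves = 383 + 1317 + 1380 = 3080.
Between varve 2149 and the sediment surface there are 3080 − 2149 = 931 varves.
931 − 15 false = 916 true varves after the flood layer.
The varve at the sediment surface is 1910 CE, so the flood layer dates to 1910 − 916 = 994 CE.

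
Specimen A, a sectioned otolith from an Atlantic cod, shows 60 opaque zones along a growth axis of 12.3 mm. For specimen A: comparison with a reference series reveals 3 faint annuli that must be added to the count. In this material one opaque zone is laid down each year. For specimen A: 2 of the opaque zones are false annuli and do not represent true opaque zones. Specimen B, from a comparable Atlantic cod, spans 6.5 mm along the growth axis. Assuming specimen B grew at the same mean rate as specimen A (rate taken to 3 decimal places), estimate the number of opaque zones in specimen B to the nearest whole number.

32 opaque zones

Specimen A: true opaque zone count = 60 − 2 + 3 = 61.
A: Mean rate = 12.3 mm / 61 years ≈ 0.202 mm/year.
For B, 6.5 / 0.202 = 32.18 years ≈ 32 opaque zones.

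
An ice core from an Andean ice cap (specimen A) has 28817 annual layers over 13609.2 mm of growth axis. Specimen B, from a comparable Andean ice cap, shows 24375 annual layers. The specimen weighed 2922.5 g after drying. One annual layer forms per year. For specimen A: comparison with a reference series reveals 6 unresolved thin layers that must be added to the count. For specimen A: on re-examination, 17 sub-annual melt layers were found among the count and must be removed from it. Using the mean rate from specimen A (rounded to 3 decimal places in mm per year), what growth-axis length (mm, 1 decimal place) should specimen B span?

11505.0 mm

Specimen A: true annual layer count = 28817 − 17 + 6 = 28806.
A: 13609.2 mm over 28806 years gives 13609.2 / 28806 ≈ 0.472 mm per year.
Length of B = 0.472 × 24375 = 11505.0 mm.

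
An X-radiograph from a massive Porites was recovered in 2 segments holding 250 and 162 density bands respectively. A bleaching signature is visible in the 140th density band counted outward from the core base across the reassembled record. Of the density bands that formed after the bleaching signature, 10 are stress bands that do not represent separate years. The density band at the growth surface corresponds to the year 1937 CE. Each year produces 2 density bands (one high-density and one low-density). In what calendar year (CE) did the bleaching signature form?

Total density bands = 250 + 162 = 412.
The bleaching signature sits at density band 140 from the core base, so 412 − 140 = 272 density bands formed after it.
Removing the 10 false density bands leaves 272 − 10 = 262 true density bands beyond the bleaching signature.
With 2 density bands per year, 262 / 2 = 131 years.
Counting back 131 years from 1937 CE places the bleaching signature in 1937 − 131 = 1806 CE.

1806 CE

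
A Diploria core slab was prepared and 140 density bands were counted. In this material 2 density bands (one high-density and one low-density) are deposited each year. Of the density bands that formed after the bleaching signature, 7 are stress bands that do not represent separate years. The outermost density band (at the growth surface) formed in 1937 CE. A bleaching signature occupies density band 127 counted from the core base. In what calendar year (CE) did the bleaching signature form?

Between density band 127 and the growth surface there are 140 − 127 = 13 density bands.
Excluding 7 false density bands: 13 − 7 = 6.
With 2 density bands per year, 6 / 2 = 3 years.
Counting back 3 years from 1937 CE places the bleaching signature in 1937 − 3 = 1934 CE.

1934 CE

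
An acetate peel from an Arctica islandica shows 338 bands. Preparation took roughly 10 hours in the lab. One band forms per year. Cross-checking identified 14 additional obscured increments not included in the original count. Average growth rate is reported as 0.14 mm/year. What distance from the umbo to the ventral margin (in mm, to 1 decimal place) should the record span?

True band count = 338 + 14 = 352.
Predicted length = 0.14 mm/year × 352 years = 49.3 mm.

49.3 mm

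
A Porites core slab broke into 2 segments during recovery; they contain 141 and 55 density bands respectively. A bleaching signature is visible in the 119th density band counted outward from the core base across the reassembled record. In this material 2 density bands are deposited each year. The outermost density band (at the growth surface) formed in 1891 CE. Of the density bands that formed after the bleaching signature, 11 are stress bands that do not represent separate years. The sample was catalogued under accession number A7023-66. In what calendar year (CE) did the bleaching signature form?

1858 CE

Total density bands = 141 + 55 = 196.
196 − 119 = 77 density bands lie beyond the bleaching signature toward the growth surface.
77 − 11 false = 66 true density bands after the bleaching signature.
Dividing by 2 density bands per year: 66 / 2 = 33 years.
Counting back 33 years from 1891 CE places the bleaching signature in 1891 − 33 = 1858 CE.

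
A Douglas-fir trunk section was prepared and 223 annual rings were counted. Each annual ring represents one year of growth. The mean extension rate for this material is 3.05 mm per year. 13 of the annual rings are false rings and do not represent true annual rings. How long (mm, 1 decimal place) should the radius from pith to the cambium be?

After corrections the count is 223 − 13 = 210 annual rings.
Predicted length = 3.05 mm/year × 210 years = 640.5 mm.

640.5 mm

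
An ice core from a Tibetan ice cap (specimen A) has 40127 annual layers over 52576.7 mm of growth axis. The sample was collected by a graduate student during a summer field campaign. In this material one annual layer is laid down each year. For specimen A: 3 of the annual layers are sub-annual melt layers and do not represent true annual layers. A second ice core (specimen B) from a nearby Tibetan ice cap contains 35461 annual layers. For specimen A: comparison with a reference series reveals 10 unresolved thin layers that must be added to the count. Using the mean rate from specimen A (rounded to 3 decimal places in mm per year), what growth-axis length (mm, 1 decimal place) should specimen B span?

Specimen A: adjusted count: 40127 − 3 + 10 = 40134 annual layers.
A: 52576.7 mm over 40134 years gives 52576.7 / 40134 ≈ 1.310 mm/year.
For B, 1.310 mm/year × 35461 years = 46453.9 mm.

46453.9 mm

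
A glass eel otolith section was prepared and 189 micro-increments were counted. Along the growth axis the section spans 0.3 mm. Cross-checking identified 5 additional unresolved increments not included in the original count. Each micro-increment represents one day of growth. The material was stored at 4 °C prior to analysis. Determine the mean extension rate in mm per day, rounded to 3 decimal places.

0.002 mm per day

Adjusted count: 189 + 5 = 194 micro-increments.
Mean rate = 0.3 mm / 194 days ≈ 0.002 mm per day.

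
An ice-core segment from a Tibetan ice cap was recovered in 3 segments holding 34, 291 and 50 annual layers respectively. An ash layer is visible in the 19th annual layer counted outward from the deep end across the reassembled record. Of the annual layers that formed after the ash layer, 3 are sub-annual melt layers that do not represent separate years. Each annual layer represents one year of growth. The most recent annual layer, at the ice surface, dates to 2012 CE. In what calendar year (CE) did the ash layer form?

Total annual layers = 34 + 291 + 50 = 375.
Between annual layer 19 and the ice surface there are 375 − 19 = 356 annual layers.
356 − 3 false = 353 true annual layers after the ash layer.
2012 − 353 = 1659 CE.

1659 CE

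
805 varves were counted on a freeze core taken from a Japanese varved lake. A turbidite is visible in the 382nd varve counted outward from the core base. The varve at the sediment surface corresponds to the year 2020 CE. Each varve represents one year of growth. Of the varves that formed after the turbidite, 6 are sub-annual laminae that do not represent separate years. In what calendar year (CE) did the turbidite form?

1603 CE

The turbidite sits at varve 382 from the core base, so 805 − 382 = 423 varves formed after it.
Excluding 6 false varves: 423 − 6 = 417.
2020 − 417 = 1603 CE.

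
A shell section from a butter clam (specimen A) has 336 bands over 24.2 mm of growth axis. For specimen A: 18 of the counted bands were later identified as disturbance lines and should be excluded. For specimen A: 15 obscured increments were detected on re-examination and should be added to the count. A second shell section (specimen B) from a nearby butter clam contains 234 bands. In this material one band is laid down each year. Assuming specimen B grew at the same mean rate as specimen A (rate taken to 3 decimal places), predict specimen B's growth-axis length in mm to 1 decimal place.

Specimen A: after corrections the count is 336 − 18 + 15 = 333 bands.
A: 24.2 mm over 333 years gives 24.2 / 333 ≈ 0.073 mm per year.
Length of B = 0.073 × 234 = 17.1 mm.

17.1 mm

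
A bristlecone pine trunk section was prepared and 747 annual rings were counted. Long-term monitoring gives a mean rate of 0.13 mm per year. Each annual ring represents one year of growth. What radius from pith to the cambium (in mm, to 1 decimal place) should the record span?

97.1 mm

747 years of growth are recorded.
747 years at 0.13 mm/year gives 0.13 × 747 = 97.1 mm.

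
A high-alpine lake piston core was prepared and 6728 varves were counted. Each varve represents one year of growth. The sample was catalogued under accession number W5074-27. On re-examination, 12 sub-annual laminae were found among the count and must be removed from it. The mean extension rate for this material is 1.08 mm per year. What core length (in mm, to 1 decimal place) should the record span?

Correcting the raw count gives 6728 − 12 = 6716 true varves.
6716 years at 1.08 mm/year gives 1.08 × 6716 = 7253.3 mm.

7253.3 mm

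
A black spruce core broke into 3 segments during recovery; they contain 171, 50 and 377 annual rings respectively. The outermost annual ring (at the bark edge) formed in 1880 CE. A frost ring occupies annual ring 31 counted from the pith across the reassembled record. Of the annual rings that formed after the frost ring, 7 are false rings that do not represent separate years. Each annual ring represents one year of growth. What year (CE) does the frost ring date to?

1320 CE

Total annual rings = 171 + 50 + 377 = 598.
The frost ring sits at annual ring 31 from the pith, so 598 − 31 = 567 annual rings formed after it.
Removing the 7 false annual rings leaves 567 − 7 = 560 true annual rings beyond the frost ring.
Counting back 560 years from 1880 CE places the frost ring in 1880 − 560 = 1320 CE.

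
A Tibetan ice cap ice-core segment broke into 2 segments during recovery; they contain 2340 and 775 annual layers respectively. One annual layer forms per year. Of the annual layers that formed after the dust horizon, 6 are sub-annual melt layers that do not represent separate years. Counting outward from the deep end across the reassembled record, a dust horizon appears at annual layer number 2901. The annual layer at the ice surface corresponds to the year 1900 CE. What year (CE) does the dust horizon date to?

1692 CE

Total annual layers = 2340 + 775 = 3115.
3115 − 2901 = 214 annual layers lie beyond the dust horizon toward the ice surface.
214 − 6 false = 208 true annual layers after the dust horizon.
Counting back 208 years from 1900 CE places the dust horizon in 1900 − 208 = 1692 CE.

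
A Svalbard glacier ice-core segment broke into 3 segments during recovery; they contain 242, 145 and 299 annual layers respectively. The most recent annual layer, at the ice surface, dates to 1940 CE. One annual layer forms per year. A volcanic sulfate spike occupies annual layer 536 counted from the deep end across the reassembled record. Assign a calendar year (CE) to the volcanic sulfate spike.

1790 CE

Total annual layers = 242 + 145 + 299 = 686.
Between annual layer 536 and the ice surface there are 686 − 536 = 150 annual layers.
Counting back 150 years from 1940 CE places the volcanic sulfate spike in 1940 − 150 = 1790 CE.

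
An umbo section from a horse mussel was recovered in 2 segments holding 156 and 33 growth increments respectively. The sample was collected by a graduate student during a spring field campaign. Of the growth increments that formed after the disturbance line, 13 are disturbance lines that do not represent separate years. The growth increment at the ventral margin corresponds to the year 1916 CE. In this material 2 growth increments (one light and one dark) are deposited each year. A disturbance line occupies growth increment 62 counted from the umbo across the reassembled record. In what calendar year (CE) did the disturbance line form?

Total growth increments = 156 + 33 = 189.
Between growth increment 62 and the ventral margin there are 189 − 62 = 127 growth increments.
127 − 13 false = 114 true growth increments after the disturbance line.
With 2 growth increments per year, 114 / 2 = 57 years.
Counting back 57 years from 1916 CE places the disturbance line in 1916 − 57 = 1859 CE.

1859 CE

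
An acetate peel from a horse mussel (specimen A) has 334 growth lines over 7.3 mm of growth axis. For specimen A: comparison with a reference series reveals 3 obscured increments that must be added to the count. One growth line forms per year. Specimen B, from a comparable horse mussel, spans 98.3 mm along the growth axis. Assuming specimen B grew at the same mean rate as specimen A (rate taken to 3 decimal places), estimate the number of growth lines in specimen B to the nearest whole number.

4468 growth lines

Specimen A: adjusted count: 334 + 3 = 337 growth lines.
A: Extension rate ≈ 7.3 / 337 = 0.022 mm/year.
B spans 98.3 / 0.022 = 4468.18 years ≈ 4468 growth lines.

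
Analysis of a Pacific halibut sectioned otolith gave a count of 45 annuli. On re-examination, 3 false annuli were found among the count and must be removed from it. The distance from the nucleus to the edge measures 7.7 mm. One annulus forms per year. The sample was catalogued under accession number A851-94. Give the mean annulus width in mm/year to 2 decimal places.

0.18 mm/year

After corrections the count is 45 − 3 = 42 annuli.
Extension rate ≈ 7.7 / 42 = 0.18 mm/year.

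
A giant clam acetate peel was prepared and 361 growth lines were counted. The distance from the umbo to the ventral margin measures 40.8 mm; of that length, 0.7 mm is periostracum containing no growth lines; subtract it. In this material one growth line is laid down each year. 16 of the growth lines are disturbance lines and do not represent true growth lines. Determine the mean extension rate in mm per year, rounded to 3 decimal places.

True growth line count = 361 − 16 = 345.
The growth record spans 40.8 − 0.7 = 40.1 mm.
40.1 mm over 345 years gives 40.1 / 345 ≈ 0.116 mm per year.

0.116 mm per year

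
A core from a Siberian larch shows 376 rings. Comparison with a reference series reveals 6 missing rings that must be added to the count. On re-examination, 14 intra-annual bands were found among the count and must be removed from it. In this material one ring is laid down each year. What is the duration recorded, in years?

368 years

True ring count = 376 − 14 + 6 = 368.
One ring per year makes the duration 368 years.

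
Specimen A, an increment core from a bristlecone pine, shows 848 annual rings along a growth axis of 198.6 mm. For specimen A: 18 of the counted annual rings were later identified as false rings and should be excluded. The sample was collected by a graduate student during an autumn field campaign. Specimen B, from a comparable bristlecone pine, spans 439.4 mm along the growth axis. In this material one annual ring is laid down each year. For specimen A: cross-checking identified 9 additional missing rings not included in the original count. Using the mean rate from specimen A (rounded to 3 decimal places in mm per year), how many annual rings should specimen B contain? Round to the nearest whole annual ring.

1854 annual rings

Specimen A: correcting the raw count gives 848 − 18 + 9 = 839 true annual rings.
A: 198.6 mm over 839 years gives 198.6 / 839 ≈ 0.237 mm/year.
B spans 439.4 / 0.237 = 1854.01 years ≈ 1854 annual rings.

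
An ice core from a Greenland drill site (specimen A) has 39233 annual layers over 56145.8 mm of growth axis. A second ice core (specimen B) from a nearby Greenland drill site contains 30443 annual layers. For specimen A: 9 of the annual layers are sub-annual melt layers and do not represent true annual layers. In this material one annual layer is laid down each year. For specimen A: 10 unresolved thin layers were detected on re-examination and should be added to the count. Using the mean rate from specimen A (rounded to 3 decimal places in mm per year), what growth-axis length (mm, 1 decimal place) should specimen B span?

43563.9 mm

Specimen A: adjusted count: 39233 − 9 + 10 = 39234 annual layers.
A: Extension rate ≈ 56145.8 / 39234 = 1.431 mm/year.
B's length ≈ 1.431 × 30443 = 43563.9 mm.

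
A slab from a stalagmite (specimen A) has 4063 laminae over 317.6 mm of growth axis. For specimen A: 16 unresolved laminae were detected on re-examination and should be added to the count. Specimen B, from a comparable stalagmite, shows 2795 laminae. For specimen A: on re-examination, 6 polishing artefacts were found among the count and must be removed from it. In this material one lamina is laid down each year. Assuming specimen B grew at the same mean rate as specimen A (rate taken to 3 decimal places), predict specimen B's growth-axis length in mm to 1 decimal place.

Specimen A: adjusted count: 4063 − 6 + 16 = 4073 laminae.
A: 317.6 mm over 4073 years gives 317.6 / 4073 ≈ 0.078 mm per year.
For B, 0.078 mm/year × 2795 years = 218.0 mm.

218.0 mm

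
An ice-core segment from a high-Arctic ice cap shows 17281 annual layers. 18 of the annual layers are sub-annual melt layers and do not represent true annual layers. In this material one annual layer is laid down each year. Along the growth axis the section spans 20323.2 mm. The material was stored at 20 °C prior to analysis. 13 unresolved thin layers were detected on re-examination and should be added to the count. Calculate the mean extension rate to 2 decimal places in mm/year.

After corrections the count is 17281 − 18 + 13 = 17276 annual layers.
Mean rate = 20323.2 mm / 17276 years ≈ 1.18 mm/year.

1.18 mm/year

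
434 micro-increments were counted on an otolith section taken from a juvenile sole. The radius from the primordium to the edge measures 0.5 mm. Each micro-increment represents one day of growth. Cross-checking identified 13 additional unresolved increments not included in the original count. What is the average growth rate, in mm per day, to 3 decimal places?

After corrections the count is 434 + 13 = 447 micro-increments.
Extension rate ≈ 0.5 / 447 = 0.001 mm per day.

0.001 mm per day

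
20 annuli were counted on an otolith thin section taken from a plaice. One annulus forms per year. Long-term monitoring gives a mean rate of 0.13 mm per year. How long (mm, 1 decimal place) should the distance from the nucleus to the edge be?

The record spans 20 years at 0.13 mm per year.
Length ≈ 0.13 × 20 = 2.6 mm.

2.6 mm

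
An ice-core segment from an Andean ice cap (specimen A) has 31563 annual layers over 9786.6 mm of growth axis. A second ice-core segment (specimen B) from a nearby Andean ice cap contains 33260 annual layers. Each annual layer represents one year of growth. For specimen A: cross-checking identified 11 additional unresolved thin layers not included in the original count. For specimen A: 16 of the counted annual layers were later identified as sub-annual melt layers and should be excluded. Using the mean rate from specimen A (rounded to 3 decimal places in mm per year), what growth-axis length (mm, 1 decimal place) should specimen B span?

10310.6 mm

Specimen A: adjusted count: 31563 − 16 + 11 = 31558 annual layers.
A: Mean rate = 9786.6 mm / 31558 years ≈ 0.310 mm/year.
For B, 0.310 mm/year × 33260 years = 10310.6 mm.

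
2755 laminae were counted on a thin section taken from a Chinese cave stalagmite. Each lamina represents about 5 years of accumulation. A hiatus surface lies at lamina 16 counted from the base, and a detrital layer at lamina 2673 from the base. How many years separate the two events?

Separation: 2673 − 16 = 2657 laminae.
At 5 years per lamina, 2657 × 5 = 13285 years.

13285 years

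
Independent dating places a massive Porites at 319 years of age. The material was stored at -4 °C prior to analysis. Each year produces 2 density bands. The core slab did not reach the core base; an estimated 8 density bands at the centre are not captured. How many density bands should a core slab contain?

630 density bands

With 2 density bands per year, 319 years would produce 319 × 2 = 638 density bands.
Less the 8 uncaptured density bands: 638 − 8 = 630.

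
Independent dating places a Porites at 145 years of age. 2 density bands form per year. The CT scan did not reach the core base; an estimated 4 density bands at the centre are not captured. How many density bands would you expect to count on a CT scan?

286 density bands

145 years at 2 density bands per year gives 145 × 2 = 290 density bands.
Less the 4 uncaptured density bands: 290 − 4 = 286.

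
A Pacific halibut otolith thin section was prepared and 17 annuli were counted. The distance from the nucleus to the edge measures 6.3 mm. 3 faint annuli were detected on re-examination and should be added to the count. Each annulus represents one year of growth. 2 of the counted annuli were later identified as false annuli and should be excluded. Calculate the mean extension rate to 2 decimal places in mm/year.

0.35 mm/year

True annulus count = 17 − 2 + 3 = 18.
Mean rate = 6.3 mm / 18 years ≈ 0.35 mm/year.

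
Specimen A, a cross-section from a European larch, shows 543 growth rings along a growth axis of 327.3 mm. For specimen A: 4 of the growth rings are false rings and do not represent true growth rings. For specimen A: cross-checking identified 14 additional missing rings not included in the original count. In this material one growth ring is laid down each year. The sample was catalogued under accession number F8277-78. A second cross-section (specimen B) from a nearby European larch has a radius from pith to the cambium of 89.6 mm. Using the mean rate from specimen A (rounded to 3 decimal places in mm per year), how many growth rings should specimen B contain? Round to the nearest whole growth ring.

Specimen A: correcting the raw count gives 543 − 4 + 14 = 553 true growth rings.
A: Extension rate ≈ 327.3 / 553 = 0.592 mm per year.
B spans 89.6 / 0.592 = 151.35 years ≈ 151 growth rings.

151 growth rings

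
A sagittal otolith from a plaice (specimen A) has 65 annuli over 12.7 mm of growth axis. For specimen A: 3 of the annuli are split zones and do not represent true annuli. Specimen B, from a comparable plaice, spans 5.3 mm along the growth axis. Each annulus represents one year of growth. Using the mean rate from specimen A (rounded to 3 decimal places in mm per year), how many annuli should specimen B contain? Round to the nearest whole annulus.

26 annuli

Specimen A: true annulus count = 65 − 3 = 62.
A: Mean rate = 12.7 mm / 62 years ≈ 0.205 mm per year.
For B, 5.3 / 0.205 = 25.85 years ≈ 26 annuli.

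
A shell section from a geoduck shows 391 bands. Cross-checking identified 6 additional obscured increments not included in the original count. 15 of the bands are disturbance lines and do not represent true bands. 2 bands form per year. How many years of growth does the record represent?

191 years

Correcting the raw count gives 391 − 15 + 6 = 382 true bands.
Dividing by 2 bands per year: 382 / 2 = 191 years.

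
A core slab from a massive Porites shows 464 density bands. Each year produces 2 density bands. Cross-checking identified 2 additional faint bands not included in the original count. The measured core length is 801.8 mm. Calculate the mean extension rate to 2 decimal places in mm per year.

3.44 mm per year

After corrections the count is 464 + 2 = 466 density bands.
466 density bands at 2 per year is 466 / 2 = 233 years.
Mean rate = 801.8 mm / 233 years ≈ 3.44 mm per year.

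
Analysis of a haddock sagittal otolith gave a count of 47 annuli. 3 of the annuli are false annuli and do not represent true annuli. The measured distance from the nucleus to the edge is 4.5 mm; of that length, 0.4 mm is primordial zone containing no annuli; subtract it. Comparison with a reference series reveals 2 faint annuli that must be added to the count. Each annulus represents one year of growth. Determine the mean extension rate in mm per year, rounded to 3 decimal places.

Correcting the raw count gives 47 − 3 + 2 = 46 true annuli.
Net length = 4.5 − 0.4 = 4.1 mm.
4.1 mm over 46 years gives 4.1 / 46 ≈ 0.089 mm per year.

0.089 mm per year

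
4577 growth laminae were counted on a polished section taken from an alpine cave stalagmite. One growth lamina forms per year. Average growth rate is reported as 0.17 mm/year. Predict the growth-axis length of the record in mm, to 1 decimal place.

778.1 mm

4577 years of growth are recorded.
4577 years at 0.17 mm/year gives 0.17 × 4577 = 778.1 mm.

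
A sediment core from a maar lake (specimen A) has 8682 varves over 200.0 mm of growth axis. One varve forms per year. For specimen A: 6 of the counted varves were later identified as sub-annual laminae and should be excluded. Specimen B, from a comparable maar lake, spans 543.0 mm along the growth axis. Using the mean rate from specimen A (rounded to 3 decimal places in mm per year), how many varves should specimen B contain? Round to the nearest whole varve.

23609 varves

Specimen A: adjusted count: 8682 − 6 = 8676 varves.
A: Mean rate = 200.0 mm / 8676 years ≈ 0.023 mm/year.
For B, 543.0 / 0.023 = 23608.70 years ≈ 23609 varves.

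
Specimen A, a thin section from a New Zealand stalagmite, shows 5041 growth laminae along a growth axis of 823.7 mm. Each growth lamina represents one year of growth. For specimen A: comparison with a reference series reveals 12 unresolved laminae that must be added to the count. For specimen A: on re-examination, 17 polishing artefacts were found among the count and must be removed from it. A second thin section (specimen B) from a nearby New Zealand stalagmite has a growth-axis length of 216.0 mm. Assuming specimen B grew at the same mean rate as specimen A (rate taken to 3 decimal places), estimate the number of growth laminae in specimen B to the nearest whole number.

Specimen A: correcting the raw count gives 5041 − 17 + 12 = 5036 true growth laminae.
A: 823.7 mm over 5036 years gives 823.7 / 5036 ≈ 0.164 mm per year.
Specimen B: 216.0 mm / 0.164 mm per year = 1317.07 years ≈ 1317 growth laminae.

1317 growth laminae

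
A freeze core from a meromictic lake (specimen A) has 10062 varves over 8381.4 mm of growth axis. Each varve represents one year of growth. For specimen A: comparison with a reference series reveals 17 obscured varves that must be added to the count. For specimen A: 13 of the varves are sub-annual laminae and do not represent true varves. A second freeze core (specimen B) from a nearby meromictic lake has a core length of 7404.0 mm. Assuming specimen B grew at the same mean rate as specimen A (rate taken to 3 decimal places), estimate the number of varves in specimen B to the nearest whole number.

8888 varves

Specimen A: after corrections the count is 10062 − 13 + 17 = 10066 varves.
A: 8381.4 mm over 10066 years gives 8381.4 / 10066 ≈ 0.833 mm per year.
Specimen B: 7404.0 mm / 0.833 mm per year = 8888.36 years ≈ 8888 varves.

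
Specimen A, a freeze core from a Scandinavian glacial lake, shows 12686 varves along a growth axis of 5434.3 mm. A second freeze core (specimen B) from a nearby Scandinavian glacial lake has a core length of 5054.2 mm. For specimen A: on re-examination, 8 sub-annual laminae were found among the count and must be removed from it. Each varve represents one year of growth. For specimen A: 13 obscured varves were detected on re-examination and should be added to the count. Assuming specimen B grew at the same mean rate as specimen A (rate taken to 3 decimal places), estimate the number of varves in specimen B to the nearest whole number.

Specimen A: after corrections the count is 12686 − 8 + 13 = 12691 varves.
A: Mean rate = 5434.3 mm / 12691 years ≈ 0.428 mm per year.
Specimen B: 5054.2 mm / 0.428 mm per year = 11808.88 years ≈ 11809 varves.

11809 varves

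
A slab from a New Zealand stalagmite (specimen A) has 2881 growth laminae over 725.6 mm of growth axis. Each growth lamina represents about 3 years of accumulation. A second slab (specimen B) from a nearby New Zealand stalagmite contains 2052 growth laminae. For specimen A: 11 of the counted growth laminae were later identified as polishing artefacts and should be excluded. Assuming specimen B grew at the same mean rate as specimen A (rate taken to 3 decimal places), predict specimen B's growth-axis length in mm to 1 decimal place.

517.1 mm

Specimen A: correcting the raw count gives 2881 − 11 = 2870 true growth laminae.
Specimen A: at 3 years per growth lamina, 2870 × 3 = 8610 years.
A: Mean rate = 725.6 mm / 8610 years ≈ 0.084 mm/year.
Specimen B: 2052 growth laminae at 3 years each span 2052 × 3 = 6156 years. For B, 0.084 mm/year × 6156 years = 517.1 mm.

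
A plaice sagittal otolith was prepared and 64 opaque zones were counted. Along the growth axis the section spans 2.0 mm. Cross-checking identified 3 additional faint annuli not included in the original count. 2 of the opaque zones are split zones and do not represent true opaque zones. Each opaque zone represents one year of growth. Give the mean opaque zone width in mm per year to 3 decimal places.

Adjusted count: 64 − 2 + 3 = 65 opaque zones.
Extension rate ≈ 2.0 / 65 = 0.031 mm per year.

0.031 mm per year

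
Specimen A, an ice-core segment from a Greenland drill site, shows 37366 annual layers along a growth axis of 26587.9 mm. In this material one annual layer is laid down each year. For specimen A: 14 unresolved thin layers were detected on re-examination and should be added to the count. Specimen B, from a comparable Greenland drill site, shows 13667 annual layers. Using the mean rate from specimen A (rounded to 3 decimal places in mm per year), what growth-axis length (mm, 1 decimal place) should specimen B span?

Specimen A: true annual layer count = 37366 + 14 = 37380.
A: Mean rate = 26587.9 mm / 37380 years ≈ 0.711 mm per year.
Length of B = 0.711 × 13667 = 9717.2 mm.

9717.2 mm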